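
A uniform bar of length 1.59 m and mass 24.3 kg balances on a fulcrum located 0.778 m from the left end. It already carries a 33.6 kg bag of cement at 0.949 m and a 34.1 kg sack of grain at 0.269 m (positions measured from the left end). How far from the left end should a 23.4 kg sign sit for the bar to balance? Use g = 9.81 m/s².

About the fulcrum (at 0.778 m from the left end):
Beam weight: 24.3 × 9.81 = 238.4 N down at 0.795 m → arm 0.017 m, τ = 238.4 × 0.017 = 4.053 N·m clockwise.
Bag of cement: 33.6 × 9.81 = 329.6 N down at 0.949 m → arm 0.171 m, τ = 329.6 × 0.171 = 56.36 N·m clockwise.
Sack of grain: 34.1 × 9.81 = 334.5 N down at 0.269 m → arm 0.509 m, τ = 334.5 × 0.509 = 170.3 N·m counterclockwise.
Net moment of existing loads = 109.9 N·m counterclockwise.
The sign weighs 23.4 × 9.81 = 229.6 N and must supply an equal clockwise moment, so its lever arm about the fulcrum is 109.9 / 229.6 = 0.479 m.
That puts it at 0.778 + 0.479 = 1.26 m from the left end.

x ≈ 1.26 m from the left end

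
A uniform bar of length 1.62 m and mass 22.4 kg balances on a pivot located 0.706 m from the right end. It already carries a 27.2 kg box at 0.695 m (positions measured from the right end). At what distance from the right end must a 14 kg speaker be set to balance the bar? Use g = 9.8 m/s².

x ≈ 0.561 m from the right end

Sum moments about the pivot (at 0.706 m from the right end) (the support reaction has zero arm there).
Beam weight: 22.4 × 9.8 = 219.5 N down at 0.81 m → arm 0.104 m, τ = 219.5 × 0.104 = 22.83 N·m counterclockwise.
Box: 27.2 × 9.8 = 266.6 N down at 0.695 m → arm 0.011 m, τ = 266.6 × 0.011 = 2.933 N·m clockwise.
Net moment of existing loads = 19.9 N·m counterclockwise.
The speaker weighs 14 × 9.8 = 137.2 N and must supply an equal clockwise moment, so its lever arm about the pivot is 19.9 / 137.2 = 0.145 m.
That puts it at 0.706 − 0.145 = 0.561 m from the right end.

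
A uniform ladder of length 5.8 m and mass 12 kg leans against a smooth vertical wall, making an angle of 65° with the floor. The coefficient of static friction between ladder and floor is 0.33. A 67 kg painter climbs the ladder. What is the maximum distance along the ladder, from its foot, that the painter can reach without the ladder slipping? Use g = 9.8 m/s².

d ≈ 4.32 m

Take moments about the foot of the ladder.
Ladder weight 12×9.8 = 117.6 N acts at 2.9 m along the ladder; its horizontal arm is 2.9·cos65° = 1.226 m → τ = 144.2 N·m clockwise.
Painter weight 67×9.8 = 656.6 N at distance d → arm d·cos65° → τ = 656.6·d·0.4226 clockwise.
Wall normal N at the top has arm L sinθ = 5.257 m counterclockwise, so Στ = 0 gives N·5.257 = 144.2 + 277.5·d.
ΣFy = 0 ⇒ N_floor = 774.2 N, so the maximum friction is μ_s·N_floor = 0.33×774.2 = 255.5 N. ΣFx = 0 ⇒ N_wall = f, so at the slipping point N = 255.5 N.
Substituting: 255.5×5.257 = 144.2 + 277.5·d ⇒ d = (1343 − 144.2) / 277.5 = 4.32 m.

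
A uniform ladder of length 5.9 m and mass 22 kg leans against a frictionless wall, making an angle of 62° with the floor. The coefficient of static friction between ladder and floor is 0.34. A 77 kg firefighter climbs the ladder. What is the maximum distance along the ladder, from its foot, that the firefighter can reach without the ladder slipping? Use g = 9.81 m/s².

About the foot of the ladder:
Ladder weight 22×9.81 = 215.8 N acts at 2.95 m along the ladder; its horizontal arm is 2.95·cos62° = 1.385 m → τ = 298.9 N·m clockwise.
Firefighter weight 77×9.81 = 755.4 N at distance d → arm d·cos62° → τ = 755.4·d·0.4695 clockwise.
Wall normal N at the top has arm L sinθ = 5.209 m counterclockwise, so Στ = 0 gives N·5.209 = 298.9 + 354.7·d.
ΣFy = 0 ⇒ N_floor = 971.2 N, so the maximum friction is μ_s·N_floor = 0.34×971.2 = 330.2 N. ΣFx = 0 ⇒ N_wall = f, so at the slipping point N = 330.2 N.
Substituting: 330.2×5.209 = 298.9 + 354.7·d ⇒ d = (1720 − 298.9) / 354.7 = 4.01 m.

d ≈ 4.01 m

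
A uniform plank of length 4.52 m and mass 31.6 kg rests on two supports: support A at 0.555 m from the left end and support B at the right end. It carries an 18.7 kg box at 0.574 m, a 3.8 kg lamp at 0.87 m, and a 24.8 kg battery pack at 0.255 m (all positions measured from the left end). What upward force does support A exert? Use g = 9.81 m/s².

R_A ≈ 655 N

About support B:
Beam weight: 31.6 × 9.81 = 310 N down at 2.26 m → arm 2.26 m, τ = 310 × 2.26 = 700.6 N·m counterclockwise.
Box: 18.7 × 9.81 = 183.4 N down at 0.574 m → arm 3.946 m, τ = 183.4 × 3.946 = 723.7 N·m counterclockwise.
Lamp: 3.8 × 9.81 = 37.28 N down at 0.87 m → arm 3.65 m, τ = 37.28 × 3.65 = 136.1 N·m counterclockwise.
Battery pack: 24.8 × 9.81 = 243.3 N down at 0.255 m → arm 4.265 m, τ = 243.3 × 4.265 = 1038 N·m counterclockwise.
Net load moment about support B = 2598 N·m counterclockwise.
Reaction R at support A is upward at 0.555 m, arm 3.965 m → moment R × 3.965 clockwise.
Balancing moments: R × 3.965 = 2598, giving R = 655 N.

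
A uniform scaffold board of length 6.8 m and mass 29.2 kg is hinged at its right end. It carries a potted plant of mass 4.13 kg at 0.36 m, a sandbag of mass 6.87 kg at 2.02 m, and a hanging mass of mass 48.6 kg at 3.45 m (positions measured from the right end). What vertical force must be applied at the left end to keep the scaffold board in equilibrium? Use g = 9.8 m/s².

F ≈ 407 N

Take moments about the right end.
Beam weight: 29.2 × 9.8 = 286.2 N down at 3.4 m → arm 3.4 m, τ = 286.2 × 3.4 = 973.1 N·m counterclockwise.
Potted plant: 4.13 × 9.8 = 40.47 N down at 0.36 m → arm 0.36 m, τ = 40.47 × 0.36 = 14.57 N·m counterclockwise.
Sandbag: 6.87 × 9.8 = 67.33 N down at 2.02 m → arm 2.02 m, τ = 67.33 × 2.02 = 136 N·m counterclockwise.
Hanging mass: 48.6 × 9.8 = 476.3 N down at 3.45 m → arm 3.45 m, τ = 476.3 × 3.45 = 1643 N·m counterclockwise.
Net moment of the loads = 2767 N·m counterclockwise.
The upward force F acts at the left end, arm 6.8 m, giving F × 6.8 clockwise.
Balancing moments: F × 6.8 = 2767, giving F = 2767 / 6.8 = 407 N.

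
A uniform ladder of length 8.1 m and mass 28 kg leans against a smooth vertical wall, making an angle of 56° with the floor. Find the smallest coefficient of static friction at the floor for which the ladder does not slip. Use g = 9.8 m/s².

μ_min ≈ 0.337

Taking torques about the foot of the ladder:
Ladder weight 28×9.8 = 274.4 N acts at 4.05 m along the ladder; its horizontal arm is 4.05·cos56° = 2.265 m → τ = 621.5 N·m clockwise.
Wall normal N acts horizontally at the top; its moment arm is the height L sinθ = 8.1·sin56° = 6.715 m, counterclockwise.
Setting net torque to zero: N × 6.715 = 621.5 → N = 92.55 N.
ΣFx = 0 ⇒ f = N_wall = 92.55 N. ΣFy = 0 ⇒ N_floor = 274.4 N.
μ_min = f / N_floor = 92.55 / 274.4 = 0.337.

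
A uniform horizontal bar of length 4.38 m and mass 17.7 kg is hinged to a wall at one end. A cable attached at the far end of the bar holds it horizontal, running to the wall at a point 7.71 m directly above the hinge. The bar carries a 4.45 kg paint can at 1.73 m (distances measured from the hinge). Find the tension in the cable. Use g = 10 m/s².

T ≈ 122 N

Taking torques about the hinge:
Beam weight: 17.7 × 10 = 177 N down at 2.19 m → arm 2.19 m, τ = 177 × 2.19 = 387.6 N·m clockwise.
Paint can: 4.45 × 10 = 44.5 N down at 1.73 m → arm 1.73 m, τ = 44.5 × 1.73 = 76.98 N·m clockwise.
Total clockwise load moment = 464.6 N·m.
The cable tension T acts at 4.38 m; only its component perpendicular to the bar, T sinθ, produces torque. sinθ = h/√(h²+d²) = 7.71/√(7.71²+4.38²) = 0.8695.
For rotational equilibrium, T × 4.38 × 0.8695 = 464.6, so T = 464.6 / 3.808 = 122 N.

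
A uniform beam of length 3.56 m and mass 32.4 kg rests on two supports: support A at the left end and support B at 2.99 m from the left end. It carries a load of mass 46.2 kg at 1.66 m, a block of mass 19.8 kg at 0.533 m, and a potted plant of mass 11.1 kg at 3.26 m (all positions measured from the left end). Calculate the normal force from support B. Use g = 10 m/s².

R_B ≈ 606 N

About support A:
Beam weight: 32.4 × 10 = 324 N down at 1.78 m → arm 1.78 m, τ = 324 × 1.78 = 576.7 N·m clockwise.
Load: 46.2 × 10 = 462 N down at 1.66 m → arm 1.66 m, τ = 462 × 1.66 = 766.9 N·m clockwise.
Block: 19.8 × 10 = 198 N down at 0.533 m → arm 0.533 m, τ = 198 × 0.533 = 105.5 N·m clockwise.
Potted plant: 11.1 × 10 = 111 N down at 3.26 m → arm 3.26 m, τ = 111 × 3.26 = 361.9 N·m clockwise.
Net load moment about support A = 1811 N·m clockwise.
Reaction R at support B is upward at 2.99 m, arm 2.99 m → moment R × 2.99 counterclockwise.
Balancing moments: R × 2.99 = 1811, giving R = 606 N.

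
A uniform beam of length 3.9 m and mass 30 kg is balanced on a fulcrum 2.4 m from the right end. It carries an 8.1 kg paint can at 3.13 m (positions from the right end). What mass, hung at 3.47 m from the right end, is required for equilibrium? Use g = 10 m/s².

Taking torques about the fulcrum (at 2.4 m from the right end):
Beam weight: 30 × 10 = 300 N down at 1.95 m → arm 0.45 m, τ = 300 × 0.45 = 135 N·m clockwise.
Paint can: 8.1 × 10 = 81 N down at 3.13 m → arm 0.73 m, τ = 81 × 0.73 = 59.13 N·m counterclockwise.
Net moment of known loads = 75.87 N·m clockwise.
An unknown mass m at 3.47 m has arm 1.07 m; its moment is m·g·1.07 counterclockwise.
For rotational equilibrium, m × 10 × 1.07 = 75.87, so m = 75.87 / (10 × 1.07) = 7.09 kg.

m ≈ 7.09 kg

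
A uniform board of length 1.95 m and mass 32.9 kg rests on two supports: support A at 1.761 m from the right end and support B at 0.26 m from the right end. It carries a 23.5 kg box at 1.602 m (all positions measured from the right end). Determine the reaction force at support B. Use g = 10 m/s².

Choose support A as the axis so its reaction then has zero moment arm.
Beam weight: 32.9 × 10 = 329 N down at 0.975 m → arm 0.786 m, τ = 329 × 0.786 = 258.6 N·m clockwise.
Box: 23.5 × 10 = 235 N down at 1.602 m → arm 0.159 m, τ = 235 × 0.159 = 37.37 N·m clockwise.
Net load moment about support A = 296 N·m clockwise.
Reaction R at support B is upward at 0.26 m, arm 1.501 m → moment R × 1.501 counterclockwise.
Setting net torque to zero: R × 1.501 = 296 → R = 197 N.

R_B ≈ 197 N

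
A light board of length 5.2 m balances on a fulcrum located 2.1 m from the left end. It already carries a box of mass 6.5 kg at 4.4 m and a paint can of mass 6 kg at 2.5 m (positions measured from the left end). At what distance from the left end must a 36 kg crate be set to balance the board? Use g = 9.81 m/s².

x ≈ 1.62 m from the left end

Take moments about the fulcrum (at 2.1 m from the left end).
Box: 6.5 × 9.81 = 63.77 N down at 4.4 m → arm 2.3 m, τ = 63.77 × 2.3 = 146.7 N·m clockwise.
Paint can: 6 × 9.81 = 58.86 N down at 2.5 m → arm 0.4 m, τ = 58.86 × 0.4 = 23.54 N·m clockwise.
Net moment of existing loads = 170.2 N·m clockwise.
The crate weighs 36 × 9.81 = 353.2 N and must supply an equal counterclockwise moment, so its lever arm about the fulcrum is 170.2 / 353.2 = 0.482 m.
That puts it at 2.1 − 0.482 = 1.62 m from the left end.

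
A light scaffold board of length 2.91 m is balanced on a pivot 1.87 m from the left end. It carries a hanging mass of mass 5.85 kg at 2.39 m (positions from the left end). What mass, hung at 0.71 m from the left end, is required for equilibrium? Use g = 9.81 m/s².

Choose the pivot (at 1.87 m from the left end) as the axis so the support reaction has zero arm there.
Hanging mass: 5.85 × 9.81 = 57.39 N down at 2.39 m → arm 0.52 m, τ = 57.39 × 0.52 = 29.84 N·m clockwise.
Net moment of known loads = 29.84 N·m clockwise.
An unknown mass m at 0.71 m has arm 1.16 m; its moment is m·g·1.16 counterclockwise.
Setting net torque to zero: m × 9.81 × 1.16 = 29.84 → m = 29.84 / (9.81 × 1.16) = 2.62 kg.

m ≈ 2.62 kg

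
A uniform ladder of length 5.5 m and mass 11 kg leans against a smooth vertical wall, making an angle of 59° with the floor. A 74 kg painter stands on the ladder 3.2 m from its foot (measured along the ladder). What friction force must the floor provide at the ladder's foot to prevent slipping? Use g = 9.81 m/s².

Sum moments about the foot of the ladder (the floor normal and friction both act there and drop out).
Ladder weight 11×9.81 = 107.9 N acts at 2.75 m along the ladder; its horizontal arm is 2.75·cos59° = 1.416 m → τ = 152.8 N·m clockwise.
Painter: 74×9.81 = 725.9 N at 3.2 m → arm 1.648 m → τ = 1196 N·m clockwise.
Wall normal N acts horizontally at the top; its moment arm is the height L sinθ = 5.5·sin59° = 4.714 m, counterclockwise.
For rotational equilibrium, N × 4.714 = 1349, so N = 286 N.
ΣFx = 0: friction at the foot balances the wall's push, so f = N_wall = 286 N.

f ≈ 286 N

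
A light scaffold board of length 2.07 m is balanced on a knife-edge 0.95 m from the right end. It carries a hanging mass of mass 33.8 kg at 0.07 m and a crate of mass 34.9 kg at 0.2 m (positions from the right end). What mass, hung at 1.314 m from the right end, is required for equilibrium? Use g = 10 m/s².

Take moments about the knife-edge (at 0.95 m from the right end).
Hanging mass: 33.8 × 10 = 338 N down at 0.07 m → arm 0.88 m, τ = 338 × 0.88 = 297.4 N·m clockwise.
Crate: 34.9 × 10 = 349 N down at 0.2 m → arm 0.75 m, τ = 349 × 0.75 = 261.8 N·m clockwise.
Net moment of known loads = 559.2 N·m clockwise.
An unknown mass m at 1.314 m has arm 0.364 m; its moment is m·g·0.364 counterclockwise.
Setting net torque to zero: m × 10 × 0.364 = 559.2 → m = 559.2 / (10 × 0.364) = 154 kg.

m ≈ 154 kg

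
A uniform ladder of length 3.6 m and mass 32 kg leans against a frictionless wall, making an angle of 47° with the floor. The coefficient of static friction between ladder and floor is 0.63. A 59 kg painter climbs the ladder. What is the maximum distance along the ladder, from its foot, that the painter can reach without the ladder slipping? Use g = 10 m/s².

d ≈ 2.77 m

About the foot of the ladder:
Ladder weight 32×10 = 320 N acts at 1.8 m along the ladder; its horizontal arm is 1.8·cos47° = 1.228 m → τ = 393 N·m clockwise.
Painter weight 59×10 = 590 N at distance d → arm d·cos47° → τ = 590·d·0.682 clockwise.
Wall normal N at the top has arm L sinθ = 2.633 m counterclockwise, so Στ = 0 gives N·2.633 = 393 + 402.4·d.
ΣFy = 0 ⇒ N_floor = 910 N, so the maximum friction is μ_s·N_floor = 0.63×910 = 573.3 N. ΣFx = 0 ⇒ N_wall = f, so at the slipping point N = 573.3 N.
Substituting: 573.3×2.633 = 393 + 402.4·d ⇒ d = (1509 − 393) / 402.4 = 2.77 m.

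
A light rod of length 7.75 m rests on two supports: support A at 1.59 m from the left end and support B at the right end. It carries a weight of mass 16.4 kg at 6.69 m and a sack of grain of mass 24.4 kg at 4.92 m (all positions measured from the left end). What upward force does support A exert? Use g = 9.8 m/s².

R_A ≈ 138 N

Taking torques about support B:
Weight: 16.4 × 9.8 = 160.7 N down at 6.69 m → arm 1.06 m, τ = 160.7 × 1.06 = 170.3 N·m counterclockwise.
Sack of grain: 24.4 × 9.8 = 239.1 N down at 4.92 m → arm 2.83 m, τ = 239.1 × 2.83 = 676.7 N·m counterclockwise.
Net load moment about support B = 847 N·m counterclockwise.
Reaction R at support A is upward at 1.59 m, arm 6.16 m → moment R × 6.16 clockwise.
Balancing moments: R × 6.16 = 847, giving R = 138 N.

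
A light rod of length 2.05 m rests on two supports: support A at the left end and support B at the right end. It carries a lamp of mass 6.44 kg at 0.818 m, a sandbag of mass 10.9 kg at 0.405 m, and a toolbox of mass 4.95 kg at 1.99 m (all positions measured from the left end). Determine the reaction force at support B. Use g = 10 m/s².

R_B ≈ 95.3 N

About support A:
Lamp: 6.44 × 10 = 64.4 N down at 0.818 m → arm 0.818 m, τ = 64.4 × 0.818 = 52.68 N·m clockwise.
Sandbag: 10.9 × 10 = 109 N down at 0.405 m → arm 0.405 m, τ = 109 × 0.405 = 44.15 N·m clockwise.
Toolbox: 4.95 × 10 = 49.5 N down at 1.99 m → arm 1.99 m, τ = 49.5 × 1.99 = 98.5 N·m clockwise.
Net load moment about support A = 195.3 N·m clockwise.
Reaction R at support B is upward at 2.05 m, arm 2.05 m → moment R × 2.05 counterclockwise.
Στ = 0 ⇒ R × 2.05 = 195.3 ⇒ R = 95.3 N.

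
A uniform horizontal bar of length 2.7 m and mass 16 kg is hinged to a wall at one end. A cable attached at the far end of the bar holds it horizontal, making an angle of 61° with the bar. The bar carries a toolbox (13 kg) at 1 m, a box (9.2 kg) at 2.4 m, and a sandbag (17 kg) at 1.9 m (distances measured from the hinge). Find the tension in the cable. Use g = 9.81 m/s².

T ≈ 370 N

Taking torques about the hinge:
Beam weight: 16 × 9.81 = 157 N down at 1.35 m → arm 1.35 m, τ = 157 × 1.35 = 212 N·m clockwise.
Toolbox: 13 × 9.81 = 127.5 N down at 1 m → arm 1 m, τ = 127.5 × 1 = 127.5 N·m clockwise.
Box: 9.2 × 9.81 = 90.25 N down at 2.4 m → arm 2.4 m, τ = 90.25 × 2.4 = 216.6 N·m clockwise.
Sandbag: 17 × 9.81 = 166.8 N down at 1.9 m → arm 1.9 m, τ = 166.8 × 1.9 = 316.9 N·m clockwise.
Total clockwise load moment = 873 N·m.
The cable tension T acts at 2.7 m; only its component perpendicular to the bar, T sinθ, produces torque. sin 61° = 0.8746.
For rotational equilibrium, T × 2.7 × 0.8746 = 873, so T = 873 / 2.361 = 370 N.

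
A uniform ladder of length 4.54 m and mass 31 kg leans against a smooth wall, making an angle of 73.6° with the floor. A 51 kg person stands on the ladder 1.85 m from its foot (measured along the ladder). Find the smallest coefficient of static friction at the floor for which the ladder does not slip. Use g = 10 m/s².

μ_min ≈ 0.13

Choose the foot of the ladder as the axis so the floor normal and friction both act there and drop out.
Ladder weight 31×10 = 310 N acts at 2.27 m along the ladder; its horizontal arm is 2.27·cos73.6° = 0.6409 m → τ = 198.7 N·m clockwise.
Person: 51×10 = 510 N at 1.85 m → arm 0.5223 m → τ = 266.4 N·m clockwise.
Wall normal N acts horizontally at the top; its moment arm is the height L sinθ = 4.54·sin73.6° = 4.355 m, counterclockwise.
Balancing moments: N × 4.355 = 465.1, giving N = 106.8 N.
ΣFx = 0 ⇒ f = N_wall = 106.8 N. ΣFy = 0 ⇒ N_floor = 820 N.
μ_min = f / N_floor = 106.8 / 820 = 0.13.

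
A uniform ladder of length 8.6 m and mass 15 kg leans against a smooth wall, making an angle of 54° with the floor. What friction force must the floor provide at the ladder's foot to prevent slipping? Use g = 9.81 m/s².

f ≈ 53.5 N

About the foot of the ladder:
Ladder weight 15×9.81 = 147.2 N acts at 4.3 m along the ladder; its horizontal arm is 4.3·cos54° = 2.527 m → τ = 372 N·m clockwise.
Wall normal N acts horizontally at the top; its moment arm is the height L sinθ = 8.6·sin54° = 6.958 m, counterclockwise.
Στ = 0 ⇒ N × 6.958 = 372 ⇒ N = 53.5 N.
ΣFx = 0: friction at the foot balances the wall's push, so f = N_wall = 53.5 N.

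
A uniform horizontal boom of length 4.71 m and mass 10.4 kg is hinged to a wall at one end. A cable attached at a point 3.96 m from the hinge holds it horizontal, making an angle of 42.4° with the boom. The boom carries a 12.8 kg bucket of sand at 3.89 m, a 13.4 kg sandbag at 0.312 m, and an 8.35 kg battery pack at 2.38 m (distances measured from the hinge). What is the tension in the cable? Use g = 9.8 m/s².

Sum moments about the hinge (the unknown hinge reaction has zero arm there).
Beam weight: 10.4 × 9.8 = 101.9 N down at 2.355 m → arm 2.355 m, τ = 101.9 × 2.355 = 240 N·m clockwise.
Bucket of sand: 12.8 × 9.8 = 125.4 N down at 3.89 m → arm 3.89 m, τ = 125.4 × 3.89 = 487.8 N·m clockwise.
Sandbag: 13.4 × 9.8 = 131.3 N down at 0.312 m → arm 0.312 m, τ = 131.3 × 0.312 = 40.97 N·m clockwise.
Battery pack: 8.35 × 9.8 = 81.83 N down at 2.38 m → arm 2.38 m, τ = 81.83 × 2.38 = 194.8 N·m clockwise.
Total clockwise load moment = 963.6 N·m.
The cable tension T acts at 3.96 m; only its component perpendicular to the boom, T sinθ, produces torque. sin 42.4° = 0.6743.
Balancing moments: T × 3.96 × 0.6743 = 963.6, giving T = 963.6 / 2.67 = 361 N.

T ≈ 361 N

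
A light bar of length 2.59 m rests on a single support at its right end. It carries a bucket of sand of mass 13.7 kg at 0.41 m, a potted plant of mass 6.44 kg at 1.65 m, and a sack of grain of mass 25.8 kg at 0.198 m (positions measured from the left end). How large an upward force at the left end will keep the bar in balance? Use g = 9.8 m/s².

F ≈ 369 N

Taking torques about the right end:
Bucket of sand: 13.7 × 9.8 = 134.3 N down at 0.41 m → arm 2.18 m, τ = 134.3 × 2.18 = 292.8 N·m counterclockwise.
Potted plant: 6.44 × 9.8 = 63.11 N down at 1.65 m → arm 0.94 m, τ = 63.11 × 0.94 = 59.32 N·m counterclockwise.
Sack of grain: 25.8 × 9.8 = 252.8 N down at 0.198 m → arm 2.392 m, τ = 252.8 × 2.392 = 604.7 N·m counterclockwise.
Net moment of the loads = 956.8 N·m counterclockwise.
The upward force F acts at the left end, arm 2.59 m, giving F × 2.59 clockwise.
Στ = 0 ⇒ F × 2.59 = 956.8 ⇒ F = 956.8 / 2.59 = 369 N.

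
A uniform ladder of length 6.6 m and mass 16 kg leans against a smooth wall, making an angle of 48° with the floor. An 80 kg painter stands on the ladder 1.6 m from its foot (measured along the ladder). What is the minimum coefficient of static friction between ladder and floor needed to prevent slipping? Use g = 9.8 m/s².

Sum moments about the foot of the ladder (the floor normal and friction both act there and drop out).
Ladder weight 16×9.8 = 156.8 N acts at 3.3 m along the ladder; its horizontal arm is 3.3·cos48° = 2.208 m → τ = 346.2 N·m clockwise.
Painter: 80×9.8 = 784 N at 1.6 m → arm 1.071 m → τ = 839.7 N·m clockwise.
Wall normal N acts horizontally at the top; its moment arm is the height L sinθ = 6.6·sin48° = 4.905 m, counterclockwise.
For rotational equilibrium, N × 4.905 = 1186, so N = 241.8 N.
ΣFx = 0 ⇒ f = N_wall = 241.8 N. ΣFy = 0 ⇒ N_floor = 940.8 N.
μ_min = f / N_floor = 241.8 / 940.8 = 0.257.

μ_min ≈ 0.257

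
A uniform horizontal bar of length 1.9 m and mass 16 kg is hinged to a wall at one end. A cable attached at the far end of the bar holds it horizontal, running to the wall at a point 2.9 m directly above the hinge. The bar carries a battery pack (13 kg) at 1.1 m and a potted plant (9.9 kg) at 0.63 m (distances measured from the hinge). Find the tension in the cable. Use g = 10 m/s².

Taking torques about the hinge:
Beam weight: 16 × 10 = 160 N down at 0.95 m → arm 0.95 m, τ = 160 × 0.95 = 152 N·m clockwise.
Battery pack: 13 × 10 = 130 N down at 1.1 m → arm 1.1 m, τ = 130 × 1.1 = 143 N·m clockwise.
Potted plant: 9.9 × 10 = 99 N down at 0.63 m → arm 0.63 m, τ = 99 × 0.63 = 62.37 N·m clockwise.
Total clockwise load moment = 357.4 N·m.
The cable tension T acts at 1.9 m; only its component perpendicular to the bar, T sinθ, produces torque. sinθ = h/√(h²+d²) = 2.9/√(2.9²+1.9²) = 0.8365.
Στ = 0 ⇒ T × 1.9 × 0.8365 = 357.4 ⇒ T = 357.4 / 1.589 = 225 N.

T ≈ 225 N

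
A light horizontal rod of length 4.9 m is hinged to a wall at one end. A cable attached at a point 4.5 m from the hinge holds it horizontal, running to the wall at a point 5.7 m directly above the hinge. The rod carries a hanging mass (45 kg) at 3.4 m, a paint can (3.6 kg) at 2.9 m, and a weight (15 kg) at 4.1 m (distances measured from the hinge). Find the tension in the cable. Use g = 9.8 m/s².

T ≈ 624 N

Take moments about the hinge.
Hanging mass: 45 × 9.8 = 441 N down at 3.4 m → arm 3.4 m, τ = 441 × 3.4 = 1499 N·m clockwise.
Paint can: 3.6 × 9.8 = 35.28 N down at 2.9 m → arm 2.9 m, τ = 35.28 × 2.9 = 102.3 N·m clockwise.
Weight: 15 × 9.8 = 147 N down at 4.1 m → arm 4.1 m, τ = 147 × 4.1 = 602.7 N·m clockwise.
Total clockwise load moment = 2204 N·m.
The cable tension T acts at 4.5 m; only its component perpendicular to the rod, T sinθ, produces torque. sinθ = h/√(h²+d²) = 5.7/√(5.7²+4.5²) = 0.7849.
Setting net torque to zero: T × 4.5 × 0.7849 = 2204 → T = 2204 / 3.532 = 624 N.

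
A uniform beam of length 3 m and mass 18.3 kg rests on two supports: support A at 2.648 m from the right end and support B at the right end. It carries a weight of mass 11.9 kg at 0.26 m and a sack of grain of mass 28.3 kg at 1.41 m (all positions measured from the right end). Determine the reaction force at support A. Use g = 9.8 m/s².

R_A ≈ 261 N

Take moments about support B.
Beam weight: 18.3 × 9.8 = 179.3 N down at 1.5 m → arm 1.5 m, τ = 179.3 × 1.5 = 269 N·m counterclockwise.
Weight: 11.9 × 9.8 = 116.6 N down at 0.26 m → arm 0.26 m, τ = 116.6 × 0.26 = 30.32 N·m counterclockwise.
Sack of grain: 28.3 × 9.8 = 277.3 N down at 1.41 m → arm 1.41 m, τ = 277.3 × 1.41 = 391 N·m counterclockwise.
Net load moment about support B = 690.3 N·m counterclockwise.
Reaction R at support A is upward at 2.648 m, arm 2.648 m → moment R × 2.648 clockwise.
Στ = 0 ⇒ R × 2.648 = 690.3 ⇒ R = 261 N.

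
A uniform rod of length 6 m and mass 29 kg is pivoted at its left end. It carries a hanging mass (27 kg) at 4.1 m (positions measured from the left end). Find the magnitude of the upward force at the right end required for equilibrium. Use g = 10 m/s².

About the left end:
Beam weight: 29 × 10 = 290 N down at 3 m → arm 3 m, τ = 290 × 3 = 870 N·m clockwise.
Hanging mass: 27 × 10 = 270 N down at 4.1 m → arm 4.1 m, τ = 270 × 4.1 = 1107 N·m clockwise.
Net moment of the loads = 1977 N·m clockwise.
The upward force F acts at the right end, arm 6 m, giving F × 6 counterclockwise.
Setting net torque to zero: F × 6 = 1977 → F = 1977 / 6 = 330 N.

F ≈ 330 N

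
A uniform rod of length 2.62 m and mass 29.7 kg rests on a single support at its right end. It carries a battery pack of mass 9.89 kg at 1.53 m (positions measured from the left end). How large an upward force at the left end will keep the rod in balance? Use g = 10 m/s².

F ≈ 190 N

About the right end:
Beam weight: 29.7 × 10 = 297 N down at 1.31 m → arm 1.31 m, τ = 297 × 1.31 = 389.1 N·m counterclockwise.
Battery pack: 9.89 × 10 = 98.9 N down at 1.53 m → arm 1.09 m, τ = 98.9 × 1.09 = 107.8 N·m counterclockwise.
Net moment of the loads = 496.9 N·m counterclockwise.
The upward force F acts at the left end, arm 2.62 m, giving F × 2.62 clockwise.
Στ = 0 ⇒ F × 2.62 = 496.9 ⇒ F = 496.9 / 2.62 = 190 N.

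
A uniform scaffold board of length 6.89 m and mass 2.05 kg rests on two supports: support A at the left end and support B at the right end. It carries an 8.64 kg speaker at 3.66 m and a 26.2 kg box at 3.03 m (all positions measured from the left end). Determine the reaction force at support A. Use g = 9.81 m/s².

R_A ≈ 194 N

Choose support B as the axis so its reaction then has zero moment arm.
Beam weight: 2.05 × 9.81 = 20.11 N down at 3.445 m → arm 3.445 m, τ = 20.11 × 3.445 = 69.28 N·m counterclockwise.
Speaker: 8.64 × 9.81 = 84.76 N down at 3.66 m → arm 3.23 m, τ = 84.76 × 3.23 = 273.8 N·m counterclockwise.
Box: 26.2 × 9.81 = 257 N down at 3.03 m → arm 3.86 m, τ = 257 × 3.86 = 992 N·m counterclockwise.
Net load moment about support B = 1335 N·m counterclockwise.
Reaction R at support A is upward at 0 m, arm 6.89 m → moment R × 6.89 clockwise.
Balancing moments: R × 6.89 = 1335, giving R = 194 N.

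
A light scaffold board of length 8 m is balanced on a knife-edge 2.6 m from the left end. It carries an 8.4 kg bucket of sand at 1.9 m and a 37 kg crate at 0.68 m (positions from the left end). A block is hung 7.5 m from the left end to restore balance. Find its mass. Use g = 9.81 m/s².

Sum moments about the knife-edge (at 2.6 m from the left end) (the support reaction has zero arm there).
Bucket of sand: 8.4 × 9.81 = 82.4 N down at 1.9 m → arm 0.7 m, τ = 82.4 × 0.7 = 57.68 N·m counterclockwise.
Crate: 37 × 9.81 = 363 N down at 0.68 m → arm 1.92 m, τ = 363 × 1.92 = 697 N·m counterclockwise.
Net moment of known loads = 754.7 N·m counterclockwise.
An unknown mass m at 7.5 m has arm 4.9 m; its moment is m·g·4.9 clockwise.
For rotational equilibrium, m × 9.81 × 4.9 = 754.7, so m = 754.7 / (9.81 × 4.9) = 15.7 kg.

m ≈ 15.7 kg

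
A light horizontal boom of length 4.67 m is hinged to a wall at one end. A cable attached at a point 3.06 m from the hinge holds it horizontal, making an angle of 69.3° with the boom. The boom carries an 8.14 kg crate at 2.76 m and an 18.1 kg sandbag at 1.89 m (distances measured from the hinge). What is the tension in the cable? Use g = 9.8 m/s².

T ≈ 194 N

Choose the hinge as the axis so the unknown hinge reaction has zero arm there.
Crate: 8.14 × 9.8 = 79.77 N down at 2.76 m → arm 2.76 m, τ = 79.77 × 2.76 = 220.2 N·m clockwise.
Sandbag: 18.1 × 9.8 = 177.4 N down at 1.89 m → arm 1.89 m, τ = 177.4 × 1.89 = 335.3 N·m clockwise.
Total clockwise load moment = 555.5 N·m.
The cable tension T acts at 3.06 m; only its component perpendicular to the boom, T sinθ, produces torque. sin 69.3° = 0.9354.
Balancing moments: T × 3.06 × 0.9354 = 555.5, giving T = 555.5 / 2.862 = 194 N.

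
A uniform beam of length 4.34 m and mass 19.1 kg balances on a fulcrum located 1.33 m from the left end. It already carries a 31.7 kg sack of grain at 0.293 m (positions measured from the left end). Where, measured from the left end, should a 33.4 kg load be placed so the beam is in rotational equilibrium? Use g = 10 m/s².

Taking torques about the fulcrum (at 1.33 m from the left end):
Beam weight: 19.1 × 10 = 191 N down at 2.17 m → arm 0.84 m, τ = 191 × 0.84 = 160.4 N·m clockwise.
Sack of grain: 31.7 × 10 = 317 N down at 0.293 m → arm 1.037 m, τ = 317 × 1.037 = 328.7 N·m counterclockwise.
Net moment of existing loads = 168.3 N·m counterclockwise.
The load weighs 33.4 × 10 = 334 N and must supply an equal clockwise moment, so its lever arm about the fulcrum is 168.3 / 334 = 0.504 m.
That puts it at 1.33 + 0.504 = 1.83 m from the left end.

x ≈ 1.83 m from the left end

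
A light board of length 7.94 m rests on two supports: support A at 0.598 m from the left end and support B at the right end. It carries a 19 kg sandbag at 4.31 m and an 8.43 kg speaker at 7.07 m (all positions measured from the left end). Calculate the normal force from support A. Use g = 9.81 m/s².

About support B:
Sandbag: 19 × 9.81 = 186.4 N down at 4.31 m → arm 3.63 m, τ = 186.4 × 3.63 = 676.6 N·m counterclockwise.
Speaker: 8.43 × 9.81 = 82.7 N down at 7.07 m → arm 0.87 m, τ = 82.7 × 0.87 = 71.95 N·m counterclockwise.
Net load moment about support B = 748.6 N·m counterclockwise.
Reaction R at support A is upward at 0.598 m, arm 7.342 m → moment R × 7.342 clockwise.
Στ = 0 ⇒ R × 7.342 = 748.6 ⇒ R = 102 N.

R_A ≈ 102 N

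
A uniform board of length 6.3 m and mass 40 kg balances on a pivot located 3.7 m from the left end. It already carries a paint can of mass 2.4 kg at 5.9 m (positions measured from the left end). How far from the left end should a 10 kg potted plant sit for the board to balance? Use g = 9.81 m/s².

x ≈ 5.37 m from the left end

About the pivot (at 3.7 m from the left end):
Beam weight: 40 × 9.81 = 392.4 N down at 3.15 m → arm 0.55 m, τ = 392.4 × 0.55 = 215.8 N·m counterclockwise.
Paint can: 2.4 × 9.81 = 23.54 N down at 5.9 m → arm 2.2 m, τ = 23.54 × 2.2 = 51.79 N·m clockwise.
Net moment of existing loads = 164 N·m counterclockwise.
The potted plant weighs 10 × 9.81 = 98.1 N and must supply an equal clockwise moment, so its lever arm about the pivot is 164 / 98.1 = 1.67 m.
That puts it at 3.7 + 1.67 = 5.37 m from the left end.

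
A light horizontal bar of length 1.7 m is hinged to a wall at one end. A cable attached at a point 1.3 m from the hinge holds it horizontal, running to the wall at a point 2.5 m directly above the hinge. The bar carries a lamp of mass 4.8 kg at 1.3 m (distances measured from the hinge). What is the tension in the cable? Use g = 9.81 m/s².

T ≈ 53.1 N

About the hinge:
Lamp: 4.8 × 9.81 = 47.09 N down at 1.3 m → arm 1.3 m, τ = 47.09 × 1.3 = 61.22 N·m clockwise.
Total clockwise load moment = 61.22 N·m.
The cable tension T acts at 1.3 m; only its component perpendicular to the bar, T sinθ, produces torque. sinθ = h/√(h²+d²) = 2.5/√(2.5²+1.3²) = 0.8872.
Balancing moments: T × 1.3 × 0.8872 = 61.22, giving T = 61.22 / 1.153 = 53.1 N.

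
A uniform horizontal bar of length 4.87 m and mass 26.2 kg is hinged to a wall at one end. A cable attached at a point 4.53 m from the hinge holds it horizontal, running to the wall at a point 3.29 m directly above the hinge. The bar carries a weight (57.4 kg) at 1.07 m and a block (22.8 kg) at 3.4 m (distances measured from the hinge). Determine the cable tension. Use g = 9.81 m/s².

Take moments about the hinge.
Beam weight: 26.2 × 9.81 = 257 N down at 2.435 m → arm 2.435 m, τ = 257 × 2.435 = 625.8 N·m clockwise.
Weight: 57.4 × 9.81 = 563.1 N down at 1.07 m → arm 1.07 m, τ = 563.1 × 1.07 = 602.5 N·m clockwise.
Block: 22.8 × 9.81 = 223.7 N down at 3.4 m → arm 3.4 m, τ = 223.7 × 3.4 = 760.6 N·m clockwise.
Total clockwise load moment = 1989 N·m.
The cable tension T acts at 4.53 m; only its component perpendicular to the bar, T sinθ, produces torque. sinθ = h/√(h²+d²) = 3.29/√(3.29²+4.53²) = 0.5876.
Στ = 0 ⇒ T × 4.53 × 0.5876 = 1989 ⇒ T = 1989 / 2.662 = 747 N.

T ≈ 747 N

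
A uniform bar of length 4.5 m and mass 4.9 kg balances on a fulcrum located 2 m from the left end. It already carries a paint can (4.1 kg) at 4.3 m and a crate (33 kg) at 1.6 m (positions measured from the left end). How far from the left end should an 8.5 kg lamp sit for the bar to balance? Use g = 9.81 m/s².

x ≈ 2.3 m from the left end

Taking torques about the fulcrum (at 2 m from the left end):
Beam weight: 4.9 × 9.81 = 48.07 N down at 2.25 m → arm 0.25 m, τ = 48.07 × 0.25 = 12.02 N·m clockwise.
Paint can: 4.1 × 9.81 = 40.22 N down at 4.3 m → arm 2.3 m, τ = 40.22 × 2.3 = 92.51 N·m clockwise.
Crate: 33 × 9.81 = 323.7 N down at 1.6 m → arm 0.4 m, τ = 323.7 × 0.4 = 129.5 N·m counterclockwise.
Net moment of existing loads = 24.97 N·m counterclockwise.
The lamp weighs 8.5 × 9.81 = 83.39 N and must supply an equal clockwise moment, so its lever arm about the fulcrum is 24.97 / 83.39 = 0.299 m.
That puts it at 2 + 0.299 = 2.3 m from the left end.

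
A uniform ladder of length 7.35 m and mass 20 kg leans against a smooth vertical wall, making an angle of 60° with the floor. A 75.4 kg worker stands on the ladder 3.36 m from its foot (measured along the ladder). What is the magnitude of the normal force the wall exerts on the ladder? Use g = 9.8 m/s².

N_wall ≈ 252 N

About the foot of the ladder:
Ladder weight 20×9.8 = 196 N acts at 3.675 m along the ladder; its horizontal arm is 3.675·cos60° = 1.838 m → τ = 360.2 N·m clockwise.
Worker: 75.4×9.8 = 738.9 N at 3.36 m → arm 1.68 m → τ = 1241 N·m clockwise.
Wall normal N acts horizontally at the top; its moment arm is the height L sinθ = 7.35·sin60° = 6.365 m, counterclockwise.
Στ = 0 ⇒ N × 6.365 = 1601 ⇒ N = 252 N.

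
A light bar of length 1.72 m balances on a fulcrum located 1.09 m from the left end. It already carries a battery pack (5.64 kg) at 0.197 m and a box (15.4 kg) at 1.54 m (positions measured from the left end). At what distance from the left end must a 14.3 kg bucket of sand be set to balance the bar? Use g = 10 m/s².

x ≈ 0.958 m from the left end

Taking torques about the fulcrum (at 1.09 m from the left end):
Battery pack: 5.64 × 10 = 56.4 N down at 0.197 m → arm 0.893 m, τ = 56.4 × 0.893 = 50.37 N·m counterclockwise.
Box: 15.4 × 10 = 154 N down at 1.54 m → arm 0.45 m, τ = 154 × 0.45 = 69.3 N·m clockwise.
Net moment of existing loads = 18.93 N·m clockwise.
The bucket of sand weighs 14.3 × 10 = 143 N and must supply an equal counterclockwise moment, so its lever arm about the fulcrum is 18.93 / 143 = 0.132 m.
That puts it at 1.09 − 0.132 = 0.958 m from the left end.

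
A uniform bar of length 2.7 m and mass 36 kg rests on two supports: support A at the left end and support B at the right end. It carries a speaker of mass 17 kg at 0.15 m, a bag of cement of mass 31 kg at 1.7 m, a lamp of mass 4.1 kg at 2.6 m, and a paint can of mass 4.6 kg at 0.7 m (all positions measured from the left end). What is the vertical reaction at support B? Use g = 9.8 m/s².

R_B ≈ 427 N

About support A:
Beam weight: 36 × 9.8 = 352.8 N down at 1.35 m → arm 1.35 m, τ = 352.8 × 1.35 = 476.3 N·m clockwise.
Speaker: 17 × 9.8 = 166.6 N down at 0.15 m → arm 0.15 m, τ = 166.6 × 0.15 = 24.99 N·m clockwise.
Bag of cement: 31 × 9.8 = 303.8 N down at 1.7 m → arm 1.7 m, τ = 303.8 × 1.7 = 516.5 N·m clockwise.
Lamp: 4.1 × 9.8 = 40.18 N down at 2.6 m → arm 2.6 m, τ = 40.18 × 2.6 = 104.5 N·m clockwise.
Paint can: 4.6 × 9.8 = 45.08 N down at 0.7 m → arm 0.7 m, τ = 45.08 × 0.7 = 31.56 N·m clockwise.
Net load moment about support A = 1154 N·m clockwise.
Reaction R at support B is upward at 2.7 m, arm 2.7 m → moment R × 2.7 counterclockwise.
For rotational equilibrium, R × 2.7 = 1154, so R = 427 N.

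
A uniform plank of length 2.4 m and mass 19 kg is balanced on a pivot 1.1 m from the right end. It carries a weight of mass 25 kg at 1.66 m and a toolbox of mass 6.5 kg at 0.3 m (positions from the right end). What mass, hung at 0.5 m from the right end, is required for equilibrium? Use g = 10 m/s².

Sum moments about the pivot (at 1.1 m from the right end) (the support reaction has zero arm there).
Beam weight: 19 × 10 = 190 N down at 1.2 m → arm 0.1 m, τ = 190 × 0.1 = 19 N·m counterclockwise.
Weight: 25 × 10 = 250 N down at 1.66 m → arm 0.56 m, τ = 250 × 0.56 = 140 N·m counterclockwise.
Toolbox: 6.5 × 10 = 65 N down at 0.3 m → arm 0.8 m, τ = 65 × 0.8 = 52 N·m clockwise.
Net moment of known loads = 107 N·m counterclockwise.
An unknown mass m at 0.5 m has arm 0.6 m; its moment is m·g·0.6 clockwise.
Στ = 0 ⇒ m × 10 × 0.6 = 107 ⇒ m = 107 / (10 × 0.6) = 17.8 kg.

m ≈ 17.8 kg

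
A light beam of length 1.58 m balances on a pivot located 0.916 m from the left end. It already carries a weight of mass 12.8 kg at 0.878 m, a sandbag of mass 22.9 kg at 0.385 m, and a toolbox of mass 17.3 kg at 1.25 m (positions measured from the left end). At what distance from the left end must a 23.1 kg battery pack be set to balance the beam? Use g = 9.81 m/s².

Sum moments about the pivot (at 0.916 m from the left end) (the support reaction has zero arm there).
Weight: 12.8 × 9.81 = 125.6 N down at 0.878 m → arm 0.038 m, τ = 125.6 × 0.038 = 4.773 N·m counterclockwise.
Sandbag: 22.9 × 9.81 = 224.6 N down at 0.385 m → arm 0.531 m, τ = 224.6 × 0.531 = 119.3 N·m counterclockwise.
Toolbox: 17.3 × 9.81 = 169.7 N down at 1.25 m → arm 0.334 m, τ = 169.7 × 0.334 = 56.68 N·m clockwise.
Net moment of existing loads = 67.39 N·m counterclockwise.
The battery pack weighs 23.1 × 9.81 = 226.6 N and must supply an equal clockwise moment, so its lever arm about the pivot is 67.39 / 226.6 = 0.297 m.
That puts it at 0.916 + 0.297 = 1.21 m from the left end.

x ≈ 1.21 m from the left end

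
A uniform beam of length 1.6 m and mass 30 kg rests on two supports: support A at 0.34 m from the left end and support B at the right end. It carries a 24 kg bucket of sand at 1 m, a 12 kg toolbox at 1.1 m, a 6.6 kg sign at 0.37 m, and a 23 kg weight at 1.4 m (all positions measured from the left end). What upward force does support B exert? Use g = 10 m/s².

R_B ≈ 503 N

Take moments about support A.
Beam weight: 30 × 10 = 300 N down at 0.8 m → arm 0.46 m, τ = 300 × 0.46 = 138 N·m clockwise.
Bucket of sand: 24 × 10 = 240 N down at 1 m → arm 0.66 m, τ = 240 × 0.66 = 158.4 N·m clockwise.
Toolbox: 12 × 10 = 120 N down at 1.1 m → arm 0.76 m, τ = 120 × 0.76 = 91.2 N·m clockwise.
Sign: 6.6 × 10 = 66 N down at 0.37 m → arm 0.03 m, τ = 66 × 0.03 = 1.98 N·m clockwise.
Weight: 23 × 10 = 230 N down at 1.4 m → arm 1.06 m, τ = 230 × 1.06 = 243.8 N·m clockwise.
Net load moment about support A = 633.4 N·m clockwise.
Reaction R at support B is upward at 1.6 m, arm 1.26 m → moment R × 1.26 counterclockwise.
Setting net torque to zero: R × 1.26 = 633.4 → R = 503 N.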